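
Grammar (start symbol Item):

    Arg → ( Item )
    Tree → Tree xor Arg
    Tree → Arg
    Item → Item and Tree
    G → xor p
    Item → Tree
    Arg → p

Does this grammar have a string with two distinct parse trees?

(G is unreachable from Item, so its rules don't affect L(Item).) The grammar is stratified — Item handles 'and' (left-recursive), Tree handles 'xor', Arg atoms. Each operator has a fixed associativity and precedence level, so every string has one parse.

Unambiguous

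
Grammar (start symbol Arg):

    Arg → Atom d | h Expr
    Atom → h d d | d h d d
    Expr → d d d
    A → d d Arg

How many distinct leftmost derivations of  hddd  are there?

2

Parse trees for hddd:
  [Arg [Atom h d d] d]
  [Arg h [Expr d d d]]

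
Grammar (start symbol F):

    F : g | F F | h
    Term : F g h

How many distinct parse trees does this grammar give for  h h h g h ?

14

Parse trees for h h h g h (showing first 6 of 14):
  [F [F h] [F [F h] [F [F h] [F [F g] [F h]]]]]
  [F [F h] [F [F h] [F [F [F h] [F g]] [F h]]]]
  [F [F h] [F [F [F h] [F h]] [F [F g] [F h]]]]
  [F [F h] [F [F [F h] [F [F h] [F g]]] [F h]]]
  [F [F h] [F [F [F [F h] [F h]] [F g]] [F h]]]
  [F [F [F h] [F h]] [F [F h] [F [F g] [F h]]]]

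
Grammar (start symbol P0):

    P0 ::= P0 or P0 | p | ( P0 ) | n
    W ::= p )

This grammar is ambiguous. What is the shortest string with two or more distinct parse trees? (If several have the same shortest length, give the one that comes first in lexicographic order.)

n or n or n

length 1: no string has ≥2 trees
length 3: no string has ≥2 trees
length 5: n or n or n has 2 parse trees

Two derivations of n or n or n:
  P0 ⇒ P0 or P0 ⇒ P0 or P0 or P0 ⇒ n or P0 or P0 ⇒ n or n or P0 ⇒ n or n or n
  P0 ⇒ P0 or P0 ⇒ n or P0 ⇒ n or P0 or P0 ⇒ n or n or P0 ⇒ n or n or n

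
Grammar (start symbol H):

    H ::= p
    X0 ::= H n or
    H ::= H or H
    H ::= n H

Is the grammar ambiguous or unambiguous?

Ambiguous

Witness: n p or p

Derivation 1: H ⇒ H or H ⇒ n H or H ⇒ n p or H ⇒ n p or p
Derivation 2: H ⇒ n H ⇒ n H or H ⇒ n p or H ⇒ n p or p

Two distinct leftmost derivations for the same string.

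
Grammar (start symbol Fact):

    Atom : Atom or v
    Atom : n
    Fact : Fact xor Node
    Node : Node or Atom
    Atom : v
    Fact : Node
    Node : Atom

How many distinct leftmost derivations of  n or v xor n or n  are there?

2

Parse trees for n or v xor n or n:
  [Fact [Fact [Node [Node [Atom n]] or [Atom v]]] xor [Node [Node [Atom n]] or [Atom n]]]
  [Fact [Fact [Node [Atom [Atom n] or v]]] xor [Node [Node [Atom n]] or [Atom n]]]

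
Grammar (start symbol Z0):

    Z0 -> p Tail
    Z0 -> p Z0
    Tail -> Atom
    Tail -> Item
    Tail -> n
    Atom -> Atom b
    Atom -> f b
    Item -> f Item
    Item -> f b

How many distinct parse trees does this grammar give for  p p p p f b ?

2

Parse trees for p p p p f b:
  [Z0 p [Z0 p [Z0 p [Z0 p [Tail [Atom f b]]]]]]
  [Z0 p [Z0 p [Z0 p [Z0 p [Tail [Item f b]]]]]]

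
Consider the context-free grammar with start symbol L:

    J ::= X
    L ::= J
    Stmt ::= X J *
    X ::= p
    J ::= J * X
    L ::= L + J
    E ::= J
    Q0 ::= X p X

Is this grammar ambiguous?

(Q0, E, Stmt are unreachable from L, so their rules don't affect L(L).) L → L + J | J  ;  J → J * X | X  — a left-associative chain with X at the bottom. Each string factors uniquely by precedence.

Unambiguous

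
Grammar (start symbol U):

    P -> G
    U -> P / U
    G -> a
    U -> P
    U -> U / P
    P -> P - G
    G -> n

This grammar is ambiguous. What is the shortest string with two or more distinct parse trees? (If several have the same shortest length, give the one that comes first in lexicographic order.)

length 1: no string has ≥2 trees
length 3: a / a has 2 parse trees

Two derivations of a / a:
  U ⇒ P / U ⇒ G / U ⇒ a / U ⇒ a / P ⇒ a / G ⇒ a / a
  U ⇒ U / P ⇒ P / P ⇒ G / P ⇒ a / P ⇒ a / G ⇒ a / a

a / a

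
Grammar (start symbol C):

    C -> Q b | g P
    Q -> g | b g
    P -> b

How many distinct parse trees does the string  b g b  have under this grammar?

1

Parse trees for b g b:
  [C [Q b g] b]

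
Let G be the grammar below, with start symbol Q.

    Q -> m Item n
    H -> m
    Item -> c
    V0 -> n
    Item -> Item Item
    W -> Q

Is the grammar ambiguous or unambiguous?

Ambiguous

Witness: m c c c n

Derivation 1: Q ⇒ m Item n ⇒ m Item Item n ⇒ m c Item n ⇒ m c Item Item n ⇒ m c c Item n ⇒ m c c c n
Derivation 2: Q ⇒ m Item n ⇒ m Item Item n ⇒ m Item Item Item n ⇒ m c Item Item n ⇒ m c c Item n ⇒ m c c c n

Two distinct leftmost derivations for the same string.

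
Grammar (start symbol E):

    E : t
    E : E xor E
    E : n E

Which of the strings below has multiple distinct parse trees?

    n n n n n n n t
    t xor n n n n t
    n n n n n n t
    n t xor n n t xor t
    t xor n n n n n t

n n n n n n n t: 1 tree
t xor n n n n t: 1 tree
n n n n n n t: 1 tree
n t xor n n t xor t: 9 trees
t xor n n n n n t: 1 tree

n t xor n n t xor t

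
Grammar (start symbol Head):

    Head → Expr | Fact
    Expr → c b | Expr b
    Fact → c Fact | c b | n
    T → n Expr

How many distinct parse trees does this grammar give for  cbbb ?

Parse trees for cbbb:
  [Head [Expr [Expr [Expr c b] b] b]]

1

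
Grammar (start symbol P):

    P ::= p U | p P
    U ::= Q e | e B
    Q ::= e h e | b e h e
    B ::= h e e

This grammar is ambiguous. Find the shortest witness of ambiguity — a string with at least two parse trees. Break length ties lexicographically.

length 5: p e h e e has 2 parse trees

Two derivations of p e h e e:
  P ⇒ p U ⇒ p Q e ⇒ p e h e e
  P ⇒ p U ⇒ p e B ⇒ p e h e e

p e h e e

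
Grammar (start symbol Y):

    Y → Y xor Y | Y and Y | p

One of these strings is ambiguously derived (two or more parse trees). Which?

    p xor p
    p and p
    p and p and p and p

p xor p: 1 tree
p and p: 1 tree
p and p and p and p: 5 trees

p and p and p and p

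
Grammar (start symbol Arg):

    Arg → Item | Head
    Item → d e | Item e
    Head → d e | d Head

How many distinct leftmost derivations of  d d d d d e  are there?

1

Parse trees for d d d d d e:
  [Arg [Head d [Head d [Head d [Head d [Head d e]]]]]]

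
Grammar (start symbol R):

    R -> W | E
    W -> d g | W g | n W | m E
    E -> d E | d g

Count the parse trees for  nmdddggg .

Parse trees for nmdddggg:
  [R [W [W [W n [W m [E d [E d [E d g]]]]] g] g]]
  [R [W [W n [W [W m [E d [E d [E d g]]]] g]] g]]
  [R [W n [W [W [W m [E d [E d [E d g]]]] g] g]]]

3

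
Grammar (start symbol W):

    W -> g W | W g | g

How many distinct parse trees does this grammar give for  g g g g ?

8

Parse trees for g g g g:
  [W g [W g [W g [W g]]]]
  [W g [W g [W [W g] g]]]
  [W g [W [W g [W g]] g]]
  [W g [W [W [W g] g] g]]
  [W [W g [W g [W g]]] g]
  [W [W g [W [W g] g]] g]
  [W [W [W g [W g]] g] g]
  [W [W [W [W g] g] g] g]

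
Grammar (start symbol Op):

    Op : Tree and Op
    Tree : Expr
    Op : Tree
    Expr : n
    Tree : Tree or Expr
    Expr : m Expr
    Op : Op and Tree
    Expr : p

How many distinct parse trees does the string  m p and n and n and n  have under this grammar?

Parse trees for m p and n and n and n:
  [Op [Tree [Expr m [Expr p]]] and [Op [Tree [Expr n]] and [Op [Tree [Expr n]] and [Op [Tree [Expr n]]]]]]
  [Op [Tree [Expr m [Expr p]]] and [Op [Tree [Expr n]] and [Op [Op [Tree [Expr n]]] and [Tree [Expr n]]]]]
  [Op [Tree [Expr m [Expr p]]] and [Op [Op [Tree [Expr n]] and [Op [Tree [Expr n]]]] and [Tree [Expr n]]]]
  [Op [Tree [Expr m [Expr p]]] and [Op [Op [Op [Tree [Expr n]]] and [Tree [Expr n]]] and [Tree [Expr n]]]]
  [Op [Op [Tree [Expr m [Expr p]]] and [Op [Tree [Expr n]] and [Op [Tree [Expr n]]]]] and [Tree [Expr n]]]
  [Op [Op [Tree [Expr m [Expr p]]] and [Op [Op [Tree [Expr n]]] and [Tree [Expr n]]]] and [Tree [Expr n]]]
  [Op [Op [Op [Tree [Expr m [Expr p]]] and [Op [Tree [Expr n]]]] and [Tree [Expr n]]] and [Tree [Expr n]]]
  [Op [Op [Op [Op [Tree [Expr m [Expr p]]]] and [Tree [Expr n]]] and [Tree [Expr n]]] and [Tree [Expr n]]]

8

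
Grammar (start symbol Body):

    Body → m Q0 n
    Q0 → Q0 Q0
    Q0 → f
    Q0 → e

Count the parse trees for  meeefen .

Parse trees for meeefen (showing first 6 of 14):
  [Body m [Q0 [Q0 e] [Q0 [Q0 e] [Q0 [Q0 e] [Q0 [Q0 f] [Q0 e]]]]] n]
  [Body m [Q0 [Q0 e] [Q0 [Q0 e] [Q0 [Q0 [Q0 e] [Q0 f]] [Q0 e]]]] n]
  [Body m [Q0 [Q0 e] [Q0 [Q0 [Q0 e] [Q0 e]] [Q0 [Q0 f] [Q0 e]]]] n]
  [Body m [Q0 [Q0 e] [Q0 [Q0 [Q0 e] [Q0 [Q0 e] [Q0 f]]] [Q0 e]]] n]
  [Body m [Q0 [Q0 e] [Q0 [Q0 [Q0 [Q0 e] [Q0 e]] [Q0 f]] [Q0 e]]] n]
  [Body m [Q0 [Q0 [Q0 e] [Q0 e]] [Q0 [Q0 e] [Q0 [Q0 f] [Q0 e]]]] n]

14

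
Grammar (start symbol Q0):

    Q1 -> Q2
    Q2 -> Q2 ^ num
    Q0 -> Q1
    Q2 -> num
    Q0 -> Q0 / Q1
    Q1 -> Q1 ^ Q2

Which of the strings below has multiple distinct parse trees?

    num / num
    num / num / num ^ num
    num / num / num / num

num / num / num ^ num

num / num: 1 tree
num / num / num ^ num: 2 trees
num / num / num / num: 1 tree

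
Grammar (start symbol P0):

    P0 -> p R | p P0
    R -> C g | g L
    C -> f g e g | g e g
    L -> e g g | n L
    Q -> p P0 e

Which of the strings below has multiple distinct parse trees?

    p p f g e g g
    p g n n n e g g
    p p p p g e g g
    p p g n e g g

p p f g e g g: 1 tree
p g n n n e g g: 1 tree
p p p p g e g g: 2 trees
p p g n e g g: 1 tree

p p p p g e g g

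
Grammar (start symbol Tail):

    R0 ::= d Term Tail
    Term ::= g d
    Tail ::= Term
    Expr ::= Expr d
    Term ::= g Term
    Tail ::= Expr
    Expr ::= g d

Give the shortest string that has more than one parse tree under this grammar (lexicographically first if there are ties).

g d

length 2: g d has 2 parse trees

Two derivations of g d:
  Tail ⇒ Term ⇒ g d
  Tail ⇒ Expr ⇒ g d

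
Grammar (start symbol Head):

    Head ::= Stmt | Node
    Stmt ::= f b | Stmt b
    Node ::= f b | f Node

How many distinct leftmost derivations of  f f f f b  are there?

Parse trees for f f f f b:
  [Head [Node f [Node f [Node f [Node f b]]]]]

1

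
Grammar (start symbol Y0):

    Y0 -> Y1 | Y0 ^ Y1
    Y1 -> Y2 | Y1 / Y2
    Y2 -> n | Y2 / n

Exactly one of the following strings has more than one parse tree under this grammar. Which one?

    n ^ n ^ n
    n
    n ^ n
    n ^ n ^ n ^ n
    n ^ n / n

n ^ n / n

n ^ n ^ n: 1 tree
n: 1 tree
n ^ n: 1 tree
n ^ n ^ n ^ n: 1 tree
n ^ n / n: 2 trees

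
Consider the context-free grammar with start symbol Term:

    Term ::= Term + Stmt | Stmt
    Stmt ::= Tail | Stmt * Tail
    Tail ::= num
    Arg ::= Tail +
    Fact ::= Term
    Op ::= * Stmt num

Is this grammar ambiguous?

(Arg, Fact, Op are unreachable from Term, so their rules don't affect L(Term).) This is a standard precedence ladder (Term over Stmt over Tail), with each level left-recursive on its own operator ('+' at Term, '*' at Stmt). That structure is LR(1), hence unambiguous.

Unambiguous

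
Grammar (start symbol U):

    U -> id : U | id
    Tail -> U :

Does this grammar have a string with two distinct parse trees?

Unambiguous

Only U is reachable from U; ignoring the rest: Right-recursive list with a separator: after each atom, whether the separator follows determines the rule. One parse per string.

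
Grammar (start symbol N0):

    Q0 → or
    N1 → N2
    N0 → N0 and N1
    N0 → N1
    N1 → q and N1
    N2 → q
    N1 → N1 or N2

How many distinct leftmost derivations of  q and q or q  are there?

3

Parse trees for q and q or q:
  [N0 [N0 [N1 [N2 q]]] and [N1 [N1 [N2 q]] or [N2 q]]]
  [N0 [N1 q and [N1 [N1 [N2 q]] or [N2 q]]]]
  [N0 [N1 [N1 q and [N1 [N2 q]]] or [N2 q]]]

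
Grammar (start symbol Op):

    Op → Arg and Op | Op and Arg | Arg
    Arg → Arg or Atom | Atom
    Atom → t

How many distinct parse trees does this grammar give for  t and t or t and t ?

Parse trees for t and t or t and t:
  [Op [Arg [Atom t]] and [Op [Arg [Arg [Atom t]] or [Atom t]] and [Op [Arg [Atom t]]]]]
  [Op [Arg [Atom t]] and [Op [Op [Arg [Arg [Atom t]] or [Atom t]]] and [Arg [Atom t]]]]
  [Op [Op [Arg [Atom t]] and [Op [Arg [Arg [Atom t]] or [Atom t]]]] and [Arg [Atom t]]]
  [Op [Op [Op [Arg [Atom t]]] and [Arg [Arg [Atom t]] or [Atom t]]] and [Arg [Atom t]]]

4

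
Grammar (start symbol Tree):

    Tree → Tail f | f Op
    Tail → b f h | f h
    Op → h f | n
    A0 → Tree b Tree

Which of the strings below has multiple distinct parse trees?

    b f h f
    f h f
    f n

f h f

b f h f: 1 tree
f h f: 2 trees
f n: 1 tree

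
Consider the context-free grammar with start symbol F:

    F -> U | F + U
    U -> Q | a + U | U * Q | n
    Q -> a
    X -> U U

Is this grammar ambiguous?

Ambiguous

Witness: a + a

Derivation 1: F ⇒ U ⇒ a + U ⇒ a + Q ⇒ a + a
Derivation 2: F ⇒ F + U ⇒ U + U ⇒ Q + U ⇒ a + U ⇒ a + Q ⇒ a + a

Two distinct leftmost derivations for the same string.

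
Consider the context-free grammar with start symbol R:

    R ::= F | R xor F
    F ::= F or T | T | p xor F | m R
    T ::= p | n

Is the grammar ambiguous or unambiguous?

Ambiguous

Witness: p xor n

Derivation 1: R ⇒ F ⇒ p xor F ⇒ p xor T ⇒ p xor n
Derivation 2: R ⇒ R xor F ⇒ F xor F ⇒ T xor F ⇒ p xor F ⇒ p xor T ⇒ p xor n

Two distinct leftmost derivations for the same string.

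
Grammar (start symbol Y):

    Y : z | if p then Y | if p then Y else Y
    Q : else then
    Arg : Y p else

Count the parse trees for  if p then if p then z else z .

Parse trees for if p then if p then z else z:
  [Y if p then [Y if p then [Y z] else [Y z]]]
  [Y if p then [Y if p then [Y z]] else [Y z]]

2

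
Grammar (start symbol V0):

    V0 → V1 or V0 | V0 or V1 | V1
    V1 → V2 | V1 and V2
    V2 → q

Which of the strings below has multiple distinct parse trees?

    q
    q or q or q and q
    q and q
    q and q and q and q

q: 1 tree
q or q or q and q: 4 trees
q and q: 1 tree
q and q and q and q: 1 tree

q or q or q and q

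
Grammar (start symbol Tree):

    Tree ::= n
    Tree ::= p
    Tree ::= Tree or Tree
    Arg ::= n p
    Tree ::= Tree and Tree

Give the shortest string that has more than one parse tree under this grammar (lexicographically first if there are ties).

length 1: no string has ≥2 trees
length 3: no string has ≥2 trees
length 5: n and n and n has 2 parse trees

Two derivations of n and n and n:
  Tree ⇒ Tree and Tree ⇒ n and Tree ⇒ n and Tree and Tree ⇒ n and n and Tree ⇒ n and n and n
  Tree ⇒ Tree and Tree ⇒ Tree and Tree and Tree ⇒ n and Tree and Tree ⇒ n and n and Tree ⇒ n and n and n

n and n and n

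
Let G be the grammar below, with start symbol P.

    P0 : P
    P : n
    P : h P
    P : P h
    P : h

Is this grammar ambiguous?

Ambiguous

Witness: h h

Derivation 1: P ⇒ h P ⇒ h h
Derivation 2: P ⇒ P h ⇒ h h

Two distinct leftmost derivations for the same string.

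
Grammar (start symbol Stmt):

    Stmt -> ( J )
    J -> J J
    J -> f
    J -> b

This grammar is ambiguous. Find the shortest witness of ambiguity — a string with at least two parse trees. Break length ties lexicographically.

( b b b )

length 3: no string has ≥2 trees
length 4: no string has ≥2 trees
length 5: ( b b b ) has 2 parse trees

Two derivations of ( b b b ):
  Stmt ⇒ ( J ) ⇒ ( J J ) ⇒ ( J J J ) ⇒ ( b J J ) ⇒ ( b b J ) ⇒ ( b b b )
  Stmt ⇒ ( J ) ⇒ ( J J ) ⇒ ( b J ) ⇒ ( b J J ) ⇒ ( b b J ) ⇒ ( b b b )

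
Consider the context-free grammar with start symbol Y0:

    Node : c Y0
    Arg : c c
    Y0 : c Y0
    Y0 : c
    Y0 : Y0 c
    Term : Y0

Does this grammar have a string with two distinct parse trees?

Witness: c c

Derivation 1: Y0 ⇒ c Y0 ⇒ c c
Derivation 2: Y0 ⇒ Y0 c ⇒ c c

Two distinct leftmost derivations for the same string.

Ambiguous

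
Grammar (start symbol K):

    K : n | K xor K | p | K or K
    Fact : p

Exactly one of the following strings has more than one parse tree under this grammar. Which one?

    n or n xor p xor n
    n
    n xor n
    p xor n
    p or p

n or n xor p xor n

n or n xor p xor n: 5 trees
n: 1 tree
n xor n: 1 tree
p xor n: 1 tree
p or p: 1 tree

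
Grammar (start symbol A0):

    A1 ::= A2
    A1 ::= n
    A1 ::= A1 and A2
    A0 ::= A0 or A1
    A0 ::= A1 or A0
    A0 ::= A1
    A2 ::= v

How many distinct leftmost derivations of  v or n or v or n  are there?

Parse trees for v or n or v or n:
  [A0 [A0 [A0 [A0 [A1 [A2 v]]] or [A1 n]] or [A1 [A2 v]]] or [A1 n]]
  [A0 [A0 [A0 [A1 [A2 v]] or [A0 [A1 n]]] or [A1 [A2 v]]] or [A1 n]]
  [A0 [A0 [A1 [A2 v]] or [A0 [A0 [A1 n]] or [A1 [A2 v]]]] or [A1 n]]
  [A0 [A0 [A1 [A2 v]] or [A0 [A1 n] or [A0 [A1 [A2 v]]]]] or [A1 n]]
  [A0 [A1 [A2 v]] or [A0 [A0 [A0 [A1 n]] or [A1 [A2 v]]] or [A1 n]]]
  [A0 [A1 [A2 v]] or [A0 [A0 [A1 n] or [A0 [A1 [A2 v]]]] or [A1 n]]]
  [A0 [A1 [A2 v]] or [A0 [A1 n] or [A0 [A0 [A1 [A2 v]]] or [A1 n]]]]
  [A0 [A1 [A2 v]] or [A0 [A1 n] or [A0 [A1 [A2 v]] or [A0 [A1 n]]]]]

8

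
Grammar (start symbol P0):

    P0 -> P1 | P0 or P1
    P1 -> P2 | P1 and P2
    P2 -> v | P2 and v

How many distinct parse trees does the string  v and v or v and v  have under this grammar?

Parse trees for v and v or v and v:
  [P0 [P0 [P1 [P2 [P2 v] and v]]] or [P1 [P2 [P2 v] and v]]]
  [P0 [P0 [P1 [P2 [P2 v] and v]]] or [P1 [P1 [P2 v]] and [P2 v]]]
  [P0 [P0 [P1 [P1 [P2 v]] and [P2 v]]] or [P1 [P2 [P2 v] and v]]]
  [P0 [P0 [P1 [P1 [P2 v]] and [P2 v]]] or [P1 [P1 [P2 v]] and [P2 v]]]

4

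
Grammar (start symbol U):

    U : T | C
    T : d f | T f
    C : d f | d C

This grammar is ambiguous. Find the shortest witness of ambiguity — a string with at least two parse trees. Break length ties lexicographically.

length 2: d f has 2 parse trees

Two derivations of d f:
  U ⇒ T ⇒ d f
  U ⇒ C ⇒ d f

d f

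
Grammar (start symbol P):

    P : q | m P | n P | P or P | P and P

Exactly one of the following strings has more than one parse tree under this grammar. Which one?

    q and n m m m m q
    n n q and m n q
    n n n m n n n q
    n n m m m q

n n q and m n q

q and n m m m m q: 1 tree
n n q and m n q: 3 trees
n n n m n n n q: 1 tree
n n m m m q: 1 tree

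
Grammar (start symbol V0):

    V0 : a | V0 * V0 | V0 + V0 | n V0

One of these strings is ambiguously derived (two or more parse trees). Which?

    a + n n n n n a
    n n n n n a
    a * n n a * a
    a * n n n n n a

a * n n a * a

a + n n n n n a: 1 tree
n n n n n a: 1 tree
a * n n a * a: 4 trees
a * n n n n n a: 1 tree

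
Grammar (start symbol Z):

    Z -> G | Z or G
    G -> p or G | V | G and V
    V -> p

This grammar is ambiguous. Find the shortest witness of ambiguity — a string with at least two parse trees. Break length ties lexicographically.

p or p

length 1: no string has ≥2 trees
length 3: p or p has 2 parse trees

Two derivations of p or p:
  Z ⇒ G ⇒ p or G ⇒ p or V ⇒ p or p
  Z ⇒ Z or G ⇒ G or G ⇒ V or G ⇒ p or G ⇒ p or V ⇒ p or p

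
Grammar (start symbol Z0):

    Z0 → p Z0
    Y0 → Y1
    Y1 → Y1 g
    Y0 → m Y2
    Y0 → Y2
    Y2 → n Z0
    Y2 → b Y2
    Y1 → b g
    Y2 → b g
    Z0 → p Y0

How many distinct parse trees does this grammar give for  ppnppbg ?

2

Parse trees for ppnppbg:
  [Z0 p [Z0 p [Y0 [Y2 n [Z0 p [Z0 p [Y0 [Y1 b g]]]]]]]]
  [Z0 p [Z0 p [Y0 [Y2 n [Z0 p [Z0 p [Y0 [Y2 b g]]]]]]]]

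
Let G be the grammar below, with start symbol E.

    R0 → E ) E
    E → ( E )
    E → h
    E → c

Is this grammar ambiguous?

(R0 is unreachable from E, so its rules don't affect L(E).) Each string is a nest of matched brackets around a single atom. An opening bracket forces the recursive rule; an atom forces the base rule.

Unambiguous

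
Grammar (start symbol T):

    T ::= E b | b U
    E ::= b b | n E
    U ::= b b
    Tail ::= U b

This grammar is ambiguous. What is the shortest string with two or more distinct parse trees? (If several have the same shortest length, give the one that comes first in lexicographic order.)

b b b

length 3: b b b has 2 parse trees

Two derivations of b b b:
  T ⇒ E b ⇒ b b b
  T ⇒ b U ⇒ b b b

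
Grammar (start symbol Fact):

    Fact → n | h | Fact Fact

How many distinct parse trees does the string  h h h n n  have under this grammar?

14

Parse trees for h h h n n (showing first 6 of 14):
  [Fact [Fact h] [Fact [Fact h] [Fact [Fact h] [Fact [Fact n] [Fact n]]]]]
  [Fact [Fact h] [Fact [Fact h] [Fact [Fact [Fact h] [Fact n]] [Fact n]]]]
  [Fact [Fact h] [Fact [Fact [Fact h] [Fact h]] [Fact [Fact n] [Fact n]]]]
  [Fact [Fact h] [Fact [Fact [Fact h] [Fact [Fact h] [Fact n]]] [Fact n]]]
  [Fact [Fact h] [Fact [Fact [Fact [Fact h] [Fact h]] [Fact n]] [Fact n]]]
  [Fact [Fact [Fact h] [Fact h]] [Fact [Fact h] [Fact [Fact n] [Fact n]]]]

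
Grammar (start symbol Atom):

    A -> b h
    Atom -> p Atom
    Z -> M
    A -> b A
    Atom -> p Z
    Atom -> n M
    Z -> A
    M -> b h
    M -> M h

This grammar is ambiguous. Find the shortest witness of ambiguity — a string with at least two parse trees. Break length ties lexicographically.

length 3: p b h has 2 parse trees

Two derivations of p b h:
  Atom ⇒ p Z ⇒ p M ⇒ p b h
  Atom ⇒ p Z ⇒ p A ⇒ p b h

p b h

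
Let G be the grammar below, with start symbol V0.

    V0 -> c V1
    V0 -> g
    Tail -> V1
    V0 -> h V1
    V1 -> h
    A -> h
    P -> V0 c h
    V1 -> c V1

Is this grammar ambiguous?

(Tail, A, P are unreachable from V0, so their rules don't affect L(V0).) Restricted to the reachable nonterminals, every rule has the form A → t or A → t B, and no two rules for the same A share a first terminal. The grammar encodes a DFA — one run per string.

Unambiguous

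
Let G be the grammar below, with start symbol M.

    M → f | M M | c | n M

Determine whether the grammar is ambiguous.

Witness: c c c

Derivation 1: M ⇒ M M ⇒ M M M ⇒ c M M ⇒ c c M ⇒ c c c
Derivation 2: M ⇒ M M ⇒ c M ⇒ c M M ⇒ c c M ⇒ c c c

Two distinct leftmost derivations for the same string.

Ambiguous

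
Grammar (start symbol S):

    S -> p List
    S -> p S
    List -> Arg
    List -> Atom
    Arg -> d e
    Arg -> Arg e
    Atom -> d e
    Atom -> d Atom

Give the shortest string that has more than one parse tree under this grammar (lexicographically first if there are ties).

length 3: p d e has 2 parse trees

Two derivations of p d e:
  S ⇒ p List ⇒ p Arg ⇒ p d e
  S ⇒ p List ⇒ p Atom ⇒ p d e

p d e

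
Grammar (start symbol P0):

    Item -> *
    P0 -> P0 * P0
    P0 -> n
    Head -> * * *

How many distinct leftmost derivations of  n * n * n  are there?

2

Parse trees for n * n * n:
  [P0 [P0 n] * [P0 [P0 n] * [P0 n]]]
  [P0 [P0 [P0 n] * [P0 n]] * [P0 n]]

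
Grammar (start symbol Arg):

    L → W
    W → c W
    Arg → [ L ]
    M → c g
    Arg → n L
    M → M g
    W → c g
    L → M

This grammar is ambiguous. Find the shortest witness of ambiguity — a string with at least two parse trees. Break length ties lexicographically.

n c g

length 3: n c g has 2 parse trees

Two derivations of n c g:
  Arg ⇒ n L ⇒ n W ⇒ n c g
  Arg ⇒ n L ⇒ n M ⇒ n c g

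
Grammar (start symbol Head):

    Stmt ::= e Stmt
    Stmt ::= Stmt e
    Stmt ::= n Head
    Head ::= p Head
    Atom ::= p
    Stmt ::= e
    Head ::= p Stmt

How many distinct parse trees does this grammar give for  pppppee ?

Parse trees for pppppee:
  [Head p [Head p [Head p [Head p [Head p [Stmt e [Stmt e]]]]]]]
  [Head p [Head p [Head p [Head p [Head p [Stmt [Stmt e] e]]]]]]

2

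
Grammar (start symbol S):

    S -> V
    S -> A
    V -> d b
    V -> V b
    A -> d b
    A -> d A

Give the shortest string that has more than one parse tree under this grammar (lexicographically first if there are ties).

length 2: d b has 2 parse trees

Two derivations of d b:
  S ⇒ V ⇒ d b
  S ⇒ A ⇒ d b

d b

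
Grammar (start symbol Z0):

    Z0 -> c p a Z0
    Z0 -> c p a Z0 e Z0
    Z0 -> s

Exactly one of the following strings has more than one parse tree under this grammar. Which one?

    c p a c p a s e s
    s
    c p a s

c p a c p a s e s: 2 trees
s: 1 tree
c p a s: 1 tree

c p a c p a s e s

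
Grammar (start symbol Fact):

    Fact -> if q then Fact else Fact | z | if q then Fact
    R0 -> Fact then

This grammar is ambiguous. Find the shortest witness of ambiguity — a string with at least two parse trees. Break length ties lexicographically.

length 1: no string has ≥2 trees
length 4: no string has ≥2 trees
length 6: no string has ≥2 trees
length 7: no string has ≥2 trees
length 9: if q then if q then z else z has 2 parse trees

Two derivations of if q then if q then z else z:
  Fact ⇒ if q then Fact else Fact ⇒ if q then if q then Fact else Fact ⇒ if q then if q then z else Fact ⇒ if q then if q then z else z
  Fact ⇒ if q then Fact ⇒ if q then if q then Fact else Fact ⇒ if q then if q then z else Fact ⇒ if q then if q then z else z

if q then if q then z else z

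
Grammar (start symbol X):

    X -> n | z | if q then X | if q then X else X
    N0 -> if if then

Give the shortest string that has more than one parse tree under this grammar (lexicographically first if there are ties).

length 1: no string has ≥2 trees
length 4: no string has ≥2 trees
length 6: no string has ≥2 trees
length 7: no string has ≥2 trees
length 9: if q then if q then n else n has 2 parse trees

Two derivations of if q then if q then n else n:
  X ⇒ if q then X ⇒ if q then if q then X else X ⇒ if q then if q then n else X ⇒ if q then if q then n else n
  X ⇒ if q then X else X ⇒ if q then if q then X else X ⇒ if q then if q then n else X ⇒ if q then if q then n else n

if q then if q then n else n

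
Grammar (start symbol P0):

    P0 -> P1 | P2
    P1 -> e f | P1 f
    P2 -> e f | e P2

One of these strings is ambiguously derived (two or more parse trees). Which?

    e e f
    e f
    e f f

e e f: 1 tree
e f: 2 trees
e f f: 1 tree

e f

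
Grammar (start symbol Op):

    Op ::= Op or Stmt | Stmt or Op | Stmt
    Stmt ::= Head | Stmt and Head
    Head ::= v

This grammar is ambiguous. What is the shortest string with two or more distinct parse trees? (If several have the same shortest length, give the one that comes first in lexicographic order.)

v or v

length 1: no string has ≥2 trees
length 3: v or v has 2 parse trees

Two derivations of v or v:
  Op ⇒ Op or Stmt ⇒ Stmt or Stmt ⇒ Head or Stmt ⇒ v or Stmt ⇒ v or Head ⇒ v or v
  Op ⇒ Stmt or Op ⇒ Head or Op ⇒ v or Op ⇒ v or Stmt ⇒ v or Head ⇒ v or v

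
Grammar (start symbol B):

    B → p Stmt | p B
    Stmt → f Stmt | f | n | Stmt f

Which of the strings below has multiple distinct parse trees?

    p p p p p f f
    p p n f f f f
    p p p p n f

p p p p p f f: 2 trees
p p n f f f f: 1 tree
p p p p n f: 1 tree

p p p p p f f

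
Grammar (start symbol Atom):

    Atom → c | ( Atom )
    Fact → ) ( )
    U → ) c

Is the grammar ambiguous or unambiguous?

(Fact, U are unreachable from Atom, so their rules don't affect L(Atom).) Each string is a nest of matched brackets around a single atom. An opening bracket forces the recursive rule; an atom forces the base rule.

Unambiguous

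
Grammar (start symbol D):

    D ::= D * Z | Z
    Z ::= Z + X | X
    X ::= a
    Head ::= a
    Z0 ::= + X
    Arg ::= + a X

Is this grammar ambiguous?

Unambiguous

Only D, Z, X are reachable from D; ignoring the rest: The grammar is stratified — D handles '*' (left-recursive), Z handles '+', X atoms. Each operator has a fixed associativity and precedence level, so every string has one parse.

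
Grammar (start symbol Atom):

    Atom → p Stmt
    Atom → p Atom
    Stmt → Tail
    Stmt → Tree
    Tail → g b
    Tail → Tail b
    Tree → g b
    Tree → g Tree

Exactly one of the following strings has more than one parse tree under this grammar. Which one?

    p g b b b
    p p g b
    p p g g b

p p g b

p g b b b: 1 tree
p p g b: 2 trees
p p g g b: 1 tree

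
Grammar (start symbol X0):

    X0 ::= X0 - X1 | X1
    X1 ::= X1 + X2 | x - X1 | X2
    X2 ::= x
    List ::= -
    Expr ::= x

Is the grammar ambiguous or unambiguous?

Ambiguous

Witness: x - x

Derivation 1: X0 ⇒ X0 - X1 ⇒ X1 - X1 ⇒ X2 - X1 ⇒ x - X1 ⇒ x - X2 ⇒ x - x
Derivation 2: X0 ⇒ X1 ⇒ x - X1 ⇒ x - X2 ⇒ x - x

Two distinct leftmost derivations for the same string.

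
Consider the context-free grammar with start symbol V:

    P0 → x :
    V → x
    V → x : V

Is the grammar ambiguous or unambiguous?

(P0 is unreachable from V, so its rules don't affect L(V).) Right-recursive list with a separator: after each atom, whether the separator follows determines the rule. One parse per string.

Unambiguous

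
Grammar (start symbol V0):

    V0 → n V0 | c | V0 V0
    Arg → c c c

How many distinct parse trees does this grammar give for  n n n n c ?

1

Parse trees for n n n n c:
  [V0 n [V0 n [V0 n [V0 n [V0 c]]]]]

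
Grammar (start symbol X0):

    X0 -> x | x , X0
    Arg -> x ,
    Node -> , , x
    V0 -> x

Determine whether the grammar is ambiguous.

Unambiguous

Only X0 is reachable from X0; ignoring the rest: The reachable grammar is A → atom sep A | atom. Each atom is followed by either the separator (recurse) or end-of-string (stop) — no choice point.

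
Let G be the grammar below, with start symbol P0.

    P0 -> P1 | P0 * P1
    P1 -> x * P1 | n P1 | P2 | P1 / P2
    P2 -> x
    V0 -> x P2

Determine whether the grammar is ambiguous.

Witness: x * x

Derivation 1: P0 ⇒ P1 ⇒ x * P1 ⇒ x * P2 ⇒ x * x
Derivation 2: P0 ⇒ P0 * P1 ⇒ P1 * P1 ⇒ P2 * P1 ⇒ x * P1 ⇒ x * P2 ⇒ x * x

Two distinct leftmost derivations for the same string.

Ambiguous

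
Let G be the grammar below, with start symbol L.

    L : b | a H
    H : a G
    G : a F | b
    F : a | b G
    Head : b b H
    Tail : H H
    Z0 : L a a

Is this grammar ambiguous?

Unambiguous

(Head, Tail, Z0 are unreachable from L, so their rules don't affect L(L).) Each reachable nonterminal has at most one production per leading terminal, and all productions are right-linear; the derivation is determined token-by-token.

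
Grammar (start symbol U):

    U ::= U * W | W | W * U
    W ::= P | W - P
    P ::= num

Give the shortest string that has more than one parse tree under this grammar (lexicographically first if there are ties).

num * num

length 1: no string has ≥2 trees
length 3: num * num has 2 parse trees

Two derivations of num * num:
  U ⇒ U * W ⇒ W * W ⇒ P * W ⇒ num * W ⇒ num * P ⇒ num * num
  U ⇒ W * U ⇒ P * U ⇒ num * U ⇒ num * W ⇒ num * P ⇒ num * num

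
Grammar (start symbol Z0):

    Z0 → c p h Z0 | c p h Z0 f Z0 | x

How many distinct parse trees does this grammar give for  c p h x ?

Parse trees for c p h x:
  [Z0 c p h [Z0 x]]

1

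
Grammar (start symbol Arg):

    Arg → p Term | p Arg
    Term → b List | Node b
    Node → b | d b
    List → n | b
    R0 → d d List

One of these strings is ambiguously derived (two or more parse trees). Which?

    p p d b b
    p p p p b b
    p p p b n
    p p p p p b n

p p p p b b

p p d b b: 1 tree
p p p p b b: 2 trees
p p p b n: 1 tree
p p p p p b n: 1 tree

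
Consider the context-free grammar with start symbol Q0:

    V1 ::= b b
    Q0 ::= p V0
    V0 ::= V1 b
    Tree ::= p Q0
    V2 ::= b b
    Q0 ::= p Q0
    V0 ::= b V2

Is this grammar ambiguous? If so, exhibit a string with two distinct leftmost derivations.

Witness: p b b b

Derivation 1: Q0 ⇒ p V0 ⇒ p V1 b ⇒ p b b b
Derivation 2: Q0 ⇒ p V0 ⇒ p b V2 ⇒ p b b b

Two distinct leftmost derivations for the same string.

Ambiguous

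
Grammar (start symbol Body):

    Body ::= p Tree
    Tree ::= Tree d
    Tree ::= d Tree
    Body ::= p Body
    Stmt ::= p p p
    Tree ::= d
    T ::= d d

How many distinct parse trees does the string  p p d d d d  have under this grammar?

Parse trees for p p d d d d:
  [Body p [Body p [Tree [Tree [Tree [Tree d] d] d] d]]]
  [Body p [Body p [Tree [Tree [Tree d [Tree d]] d] d]]]
  [Body p [Body p [Tree [Tree d [Tree [Tree d] d]] d]]]
  [Body p [Body p [Tree [Tree d [Tree d [Tree d]]] d]]]
  [Body p [Body p [Tree d [Tree [Tree [Tree d] d] d]]]]
  [Body p [Body p [Tree d [Tree [Tree d [Tree d]] d]]]]
  [Body p [Body p [Tree d [Tree d [Tree [Tree d] d]]]]]
  [Body p [Body p [Tree d [Tree d [Tree d [Tree d]]]]]]

8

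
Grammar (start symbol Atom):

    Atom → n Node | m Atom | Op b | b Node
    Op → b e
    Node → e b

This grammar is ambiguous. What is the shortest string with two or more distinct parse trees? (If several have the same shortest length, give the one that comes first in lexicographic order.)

length 3: b e b has 2 parse trees

Two derivations of b e b:
  Atom ⇒ Op b ⇒ b e b
  Atom ⇒ b Node ⇒ b e b

b e b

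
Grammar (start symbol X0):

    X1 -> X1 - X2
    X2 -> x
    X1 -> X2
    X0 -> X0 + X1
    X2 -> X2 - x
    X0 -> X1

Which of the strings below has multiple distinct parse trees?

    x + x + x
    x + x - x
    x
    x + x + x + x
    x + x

x + x + x: 1 tree
x + x - x: 2 trees
x: 1 tree
x + x + x + x: 1 tree
x + x: 1 tree

x + x - x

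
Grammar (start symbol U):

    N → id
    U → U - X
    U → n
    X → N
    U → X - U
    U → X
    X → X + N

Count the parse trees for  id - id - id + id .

Parse trees for id - id - id + id:
  [U [U [U [X [N id]]] - [X [N id]]] - [X [X [N id]] + [N id]]]
  [U [U [X [N id]] - [U [X [N id]]]] - [X [X [N id]] + [N id]]]
  [U [X [N id]] - [U [U [X [N id]]] - [X [X [N id]] + [N id]]]]
  [U [X [N id]] - [U [X [N id]] - [U [X [X [N id]] + [N id]]]]]

4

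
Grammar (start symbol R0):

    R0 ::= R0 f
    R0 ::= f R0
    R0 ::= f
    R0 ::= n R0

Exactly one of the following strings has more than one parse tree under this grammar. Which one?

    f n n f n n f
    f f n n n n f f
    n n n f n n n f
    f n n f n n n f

f f n n n n f f

f n n f n n f: 1 tree
f f n n n n f f: 8 trees
n n n f n n n f: 1 tree
f n n f n n n f: 1 tree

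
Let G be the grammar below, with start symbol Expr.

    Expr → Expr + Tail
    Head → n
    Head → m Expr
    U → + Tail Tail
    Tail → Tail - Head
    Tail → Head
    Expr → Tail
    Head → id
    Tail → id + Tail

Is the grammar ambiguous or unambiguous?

Witness: id + id

Derivation 1: Expr ⇒ Expr + Tail ⇒ Tail + Tail ⇒ Head + Tail ⇒ id + Tail ⇒ id + Head ⇒ id + id
Derivation 2: Expr ⇒ Tail ⇒ id + Tail ⇒ id + Head ⇒ id + id

Two distinct leftmost derivations for the same string.

Ambiguous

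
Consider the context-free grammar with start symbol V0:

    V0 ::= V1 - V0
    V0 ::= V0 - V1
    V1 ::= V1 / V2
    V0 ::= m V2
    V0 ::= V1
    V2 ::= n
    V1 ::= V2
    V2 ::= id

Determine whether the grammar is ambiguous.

Witness: id - id

Derivation 1: V0 ⇒ V1 - V0 ⇒ V2 - V0 ⇒ id - V0 ⇒ id - V1 ⇒ id - V2 ⇒ id - id
Derivation 2: V0 ⇒ V0 - V1 ⇒ V1 - V1 ⇒ V2 - V1 ⇒ id - V1 ⇒ id - V2 ⇒ id - id

Two distinct leftmost derivations for the same string.

Ambiguous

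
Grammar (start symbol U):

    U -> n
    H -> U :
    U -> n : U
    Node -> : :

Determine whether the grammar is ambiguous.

Only U is reachable from U; ignoring the rest: The reachable grammar is A → atom sep A | atom. Each atom is followed by either the separator (recurse) or end-of-string (stop) — no choice point.

Unambiguous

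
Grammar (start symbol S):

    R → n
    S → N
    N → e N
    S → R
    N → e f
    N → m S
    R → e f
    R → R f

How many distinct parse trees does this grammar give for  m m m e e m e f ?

2

Parse trees for m m m e e m e f:
  [S [N m [S [N m [S [N m [S [N e [N e [N m [S [N e f]]]]]]]]]]]]
  [S [N m [S [N m [S [N m [S [N e [N e [N m [S [R e f]]]]]]]]]]]]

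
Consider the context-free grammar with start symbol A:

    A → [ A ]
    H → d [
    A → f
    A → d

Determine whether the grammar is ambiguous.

Unambiguous

(H is unreachable from A, so its rules don't affect L(A).) Each string is a nest of matched brackets around a single atom. An opening bracket forces the recursive rule; an atom forces the base rule.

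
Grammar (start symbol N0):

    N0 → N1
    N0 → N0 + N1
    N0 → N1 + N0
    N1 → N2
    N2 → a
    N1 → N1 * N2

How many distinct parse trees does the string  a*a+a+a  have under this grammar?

4

Parse trees for a*a+a+a:
  [N0 [N0 [N0 [N1 [N1 [N2 a]] * [N2 a]]] + [N1 [N2 a]]] + [N1 [N2 a]]]
  [N0 [N0 [N1 [N1 [N2 a]] * [N2 a]] + [N0 [N1 [N2 a]]]] + [N1 [N2 a]]]
  [N0 [N1 [N1 [N2 a]] * [N2 a]] + [N0 [N0 [N1 [N2 a]]] + [N1 [N2 a]]]]
  [N0 [N1 [N1 [N2 a]] * [N2 a]] + [N0 [N1 [N2 a]] + [N0 [N1 [N2 a]]]]]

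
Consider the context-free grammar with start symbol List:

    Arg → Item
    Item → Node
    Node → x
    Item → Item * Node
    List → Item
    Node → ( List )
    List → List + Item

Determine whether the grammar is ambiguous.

(Arg is unreachable from List, so its rules don't affect L(List).) The grammar is stratified — List handles '+' (left-recursive), Item handles '*', Node atoms. Each operator has a fixed associativity and precedence level, so every string has one parse.

Unambiguous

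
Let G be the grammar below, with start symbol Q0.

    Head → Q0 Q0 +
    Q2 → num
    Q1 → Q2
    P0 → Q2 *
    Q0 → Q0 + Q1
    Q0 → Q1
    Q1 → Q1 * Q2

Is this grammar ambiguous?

Unambiguous

(Head, P0 are unreachable from Q0, so their rules don't affect L(Q0).) Q0 → Q0 + Q1 | Q1  ;  Q1 → Q1 * Q2 | Q2  — a left-associative chain with Q2 at the bottom. Each string factors uniquely by precedence.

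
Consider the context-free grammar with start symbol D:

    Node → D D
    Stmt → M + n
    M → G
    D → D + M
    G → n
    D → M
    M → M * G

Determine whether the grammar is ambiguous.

Only D, M, G are reachable from D; ignoring the rest: The grammar is stratified — D handles '+' (left-recursive), M handles '*', G atoms. Each operator has a fixed associativity and precedence level, so every string has one parse.

Unambiguous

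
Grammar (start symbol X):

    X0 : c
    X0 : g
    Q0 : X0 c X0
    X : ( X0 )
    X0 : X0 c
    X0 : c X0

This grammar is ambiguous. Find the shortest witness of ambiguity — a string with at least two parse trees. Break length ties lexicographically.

( c c )

length 3: no string has ≥2 trees
length 4: ( c c ) has 2 parse trees

Two derivations of ( c c ):
  X ⇒ ( X0 ) ⇒ ( X0 c ) ⇒ ( c c )
  X ⇒ ( X0 ) ⇒ ( c X0 ) ⇒ ( c c )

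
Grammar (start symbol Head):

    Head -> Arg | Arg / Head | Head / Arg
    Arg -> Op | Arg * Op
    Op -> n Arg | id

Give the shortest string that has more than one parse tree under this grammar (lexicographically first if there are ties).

id / id

length 1: no string has ≥2 trees
length 2: no string has ≥2 trees
length 3: id / id has 2 parse trees

Two derivations of id / id:
  Head ⇒ Arg / Head ⇒ Op / Head ⇒ id / Head ⇒ id / Arg ⇒ id / Op ⇒ id / id
  Head ⇒ Head / Arg ⇒ Arg / Arg ⇒ Op / Arg ⇒ id / Arg ⇒ id / Op ⇒ id / id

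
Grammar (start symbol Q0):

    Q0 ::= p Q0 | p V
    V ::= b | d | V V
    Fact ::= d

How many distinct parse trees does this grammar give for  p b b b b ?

5

Parse trees for p b b b b:
  [Q0 p [V [V b] [V [V b] [V [V b] [V b]]]]]
  [Q0 p [V [V b] [V [V [V b] [V b]] [V b]]]]
  [Q0 p [V [V [V b] [V b]] [V [V b] [V b]]]]
  [Q0 p [V [V [V b] [V [V b] [V b]]] [V b]]]
  [Q0 p [V [V [V [V b] [V b]] [V b]] [V b]]]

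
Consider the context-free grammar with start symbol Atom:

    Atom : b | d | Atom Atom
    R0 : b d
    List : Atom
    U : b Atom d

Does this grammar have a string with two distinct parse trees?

Ambiguous

Witness: b b b

Derivation 1: Atom ⇒ Atom Atom ⇒ b Atom ⇒ b Atom Atom ⇒ b b Atom ⇒ b b b
Derivation 2: Atom ⇒ Atom Atom ⇒ Atom Atom Atom ⇒ b Atom Atom ⇒ b b Atom ⇒ b b b

Two distinct leftmost derivations for the same string.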